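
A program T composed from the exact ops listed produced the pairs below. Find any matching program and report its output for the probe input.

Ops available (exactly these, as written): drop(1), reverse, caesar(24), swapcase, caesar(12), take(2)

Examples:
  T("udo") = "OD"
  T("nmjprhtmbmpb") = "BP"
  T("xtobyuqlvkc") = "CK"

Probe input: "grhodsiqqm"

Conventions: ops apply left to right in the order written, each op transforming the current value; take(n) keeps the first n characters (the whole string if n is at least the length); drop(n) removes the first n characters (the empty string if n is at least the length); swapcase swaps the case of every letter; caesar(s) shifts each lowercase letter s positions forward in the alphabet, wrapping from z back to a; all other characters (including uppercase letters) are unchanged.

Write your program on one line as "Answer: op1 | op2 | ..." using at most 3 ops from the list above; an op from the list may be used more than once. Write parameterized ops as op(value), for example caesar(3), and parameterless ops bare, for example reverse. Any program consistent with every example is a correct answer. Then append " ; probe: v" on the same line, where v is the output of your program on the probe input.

swapcase | reverse | take(2) ; probe: "MQ"

Check, running the answer program on each example:
  "udo" -> "UDO" -> "ODU" -> "OD"
  "nmjprhtmbmpb" -> "NMJPRHTMBMPB" -> "BPMBMTHRPJMN" -> "BP"
  "xtobyuqlvkc" -> "XTOBYUQLVKC" -> "CKVLQUYBOTX" -> "CK"
  probe: "grhodsiqqm" -> "GRHODSIQQM" -> "MQQISDOHRG" -> "MQ"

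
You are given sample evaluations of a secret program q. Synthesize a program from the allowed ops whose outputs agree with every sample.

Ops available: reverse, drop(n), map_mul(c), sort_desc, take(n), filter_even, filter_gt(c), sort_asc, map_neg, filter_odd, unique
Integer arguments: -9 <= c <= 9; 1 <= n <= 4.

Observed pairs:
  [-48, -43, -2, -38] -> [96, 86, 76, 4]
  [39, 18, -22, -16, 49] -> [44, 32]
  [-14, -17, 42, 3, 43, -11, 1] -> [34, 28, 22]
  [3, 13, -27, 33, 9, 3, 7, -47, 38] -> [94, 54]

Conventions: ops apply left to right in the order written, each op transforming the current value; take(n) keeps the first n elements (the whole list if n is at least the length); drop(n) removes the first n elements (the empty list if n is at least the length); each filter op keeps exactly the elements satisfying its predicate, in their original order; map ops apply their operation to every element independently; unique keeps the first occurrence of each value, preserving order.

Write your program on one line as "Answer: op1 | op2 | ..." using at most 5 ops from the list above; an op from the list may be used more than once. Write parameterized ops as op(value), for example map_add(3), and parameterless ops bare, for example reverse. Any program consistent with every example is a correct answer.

map_neg | sort_desc | map_mul(2) | filter_gt(-1)

Check, running the answer program on each example:
  [-48, -43, -2, -38] -> [48, 43, 2, 38] -> [48, 43, 38, 2] -> [96, 86, 76, 4] -> [96, 86, 76, 4]
  [39, 18, -22, -16, 49] -> [-39, -18, 22, 16, -49] -> [22, 16, -18, -39, -49] -> [44, 32, -36, -78, -98] -> [44, 32]
  [-14, -17, 42, 3, 43, -11, 1] -> [14, 17, -42, -3, -43, 11, -1] -> [17, 14, 11, -1, -3, -42, -43] -> [34, 28, 22, -2, -6, -84, -86] -> [34, 28, 22]
  [3, 13, -27, 33, 9, 3, 7, -47, 38] -> [-3, -13, 27, -33, -9, -3, -7, 47, -38] -> [47, 27, -3, -3, -7, -9, -13, -33, -38] -> [94, 54, -6, -6, -14, -18, -26, -66, -76] -> [94, 54]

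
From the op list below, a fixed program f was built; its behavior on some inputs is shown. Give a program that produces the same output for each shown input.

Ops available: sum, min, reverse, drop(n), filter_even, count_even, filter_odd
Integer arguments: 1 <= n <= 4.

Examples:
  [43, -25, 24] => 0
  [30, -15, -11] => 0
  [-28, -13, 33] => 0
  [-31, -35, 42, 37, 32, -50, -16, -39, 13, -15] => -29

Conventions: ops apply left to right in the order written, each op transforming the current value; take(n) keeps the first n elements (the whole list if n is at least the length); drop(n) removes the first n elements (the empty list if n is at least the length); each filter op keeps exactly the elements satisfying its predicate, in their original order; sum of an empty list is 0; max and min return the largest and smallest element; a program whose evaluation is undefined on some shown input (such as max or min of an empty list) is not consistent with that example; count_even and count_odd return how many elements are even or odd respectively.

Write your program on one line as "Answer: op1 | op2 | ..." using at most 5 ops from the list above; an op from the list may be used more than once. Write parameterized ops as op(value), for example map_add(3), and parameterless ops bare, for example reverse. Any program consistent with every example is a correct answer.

reverse | drop(3) | filter_odd | sum

Check, running the answer program on each example:
  [43, -25, 24] -> [24, -25, 43] -> [] -> [] -> 0
  [30, -15, -11] -> [-11, -15, 30] -> [] -> [] -> 0
  [-28, -13, 33] -> [33, -13, -28] -> [] -> [] -> 0
  [-31, -35, 42, 37, 32, -50, -16, -39, 13, -15] -> [-15, 13, -39, -16, -50, 32, 37, 42, -35, -31] -> [-16, -50, 32, 37, 42, -35, -31] -> [37, -35, -31] -> -29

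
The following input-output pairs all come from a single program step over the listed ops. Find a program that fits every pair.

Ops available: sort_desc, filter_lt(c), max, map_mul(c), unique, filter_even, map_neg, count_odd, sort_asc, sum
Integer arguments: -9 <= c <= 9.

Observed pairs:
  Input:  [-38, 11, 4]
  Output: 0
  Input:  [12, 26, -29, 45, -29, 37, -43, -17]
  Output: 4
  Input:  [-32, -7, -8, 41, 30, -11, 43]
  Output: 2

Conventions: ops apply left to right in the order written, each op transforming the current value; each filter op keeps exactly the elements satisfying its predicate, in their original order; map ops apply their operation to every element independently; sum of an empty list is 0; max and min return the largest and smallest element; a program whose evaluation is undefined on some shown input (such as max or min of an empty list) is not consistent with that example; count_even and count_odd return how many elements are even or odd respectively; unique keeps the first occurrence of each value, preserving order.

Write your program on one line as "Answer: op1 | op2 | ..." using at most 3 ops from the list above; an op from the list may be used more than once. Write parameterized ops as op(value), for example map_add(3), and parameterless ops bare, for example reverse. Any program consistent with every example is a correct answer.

sort_desc | filter_lt(4) | count_odd

Check, running the answer program on each example:
  [-38, 11, 4] -> [11, 4, -38] -> [-38] -> 0
  [12, 26, -29, 45, -29, 37, -43, -17] -> [45, 37, 26, 12, -17, -29, -29, -43] -> [-17, -29, -29, -43] -> 4
  [-32, -7, -8, 41, 30, -11, 43] -> [43, 41, 30, -7, -8, -11, -32] -> [-7, -8, -11, -32] -> 2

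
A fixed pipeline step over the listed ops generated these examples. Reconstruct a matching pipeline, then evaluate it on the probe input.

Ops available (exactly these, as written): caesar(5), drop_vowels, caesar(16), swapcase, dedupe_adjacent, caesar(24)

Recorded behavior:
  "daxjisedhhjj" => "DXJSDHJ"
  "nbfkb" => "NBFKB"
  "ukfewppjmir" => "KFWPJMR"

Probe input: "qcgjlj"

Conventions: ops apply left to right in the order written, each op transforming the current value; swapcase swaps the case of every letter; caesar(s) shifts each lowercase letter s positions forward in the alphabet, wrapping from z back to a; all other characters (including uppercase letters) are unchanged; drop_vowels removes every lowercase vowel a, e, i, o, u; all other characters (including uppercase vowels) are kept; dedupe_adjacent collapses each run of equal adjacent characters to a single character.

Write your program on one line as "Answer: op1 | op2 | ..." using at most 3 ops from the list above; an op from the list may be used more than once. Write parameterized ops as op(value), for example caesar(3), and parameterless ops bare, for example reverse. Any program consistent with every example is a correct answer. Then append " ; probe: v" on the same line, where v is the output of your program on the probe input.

drop_vowels | dedupe_adjacent | swapcase ; probe: "QCGJLJ"

Check, running the answer program on each example:
  "daxjisedhhjj" -> "dxjsdhhjj" -> "dxjsdhj" -> "DXJSDHJ"
  "nbfkb" -> "nbfkb" -> "nbfkb" -> "NBFKB"
  "ukfewppjmir" -> "kfwppjmr" -> "kfwpjmr" -> "KFWPJMR"
  probe: "qcgjlj" -> "qcgjlj" -> "qcgjlj" -> "QCGJLJ"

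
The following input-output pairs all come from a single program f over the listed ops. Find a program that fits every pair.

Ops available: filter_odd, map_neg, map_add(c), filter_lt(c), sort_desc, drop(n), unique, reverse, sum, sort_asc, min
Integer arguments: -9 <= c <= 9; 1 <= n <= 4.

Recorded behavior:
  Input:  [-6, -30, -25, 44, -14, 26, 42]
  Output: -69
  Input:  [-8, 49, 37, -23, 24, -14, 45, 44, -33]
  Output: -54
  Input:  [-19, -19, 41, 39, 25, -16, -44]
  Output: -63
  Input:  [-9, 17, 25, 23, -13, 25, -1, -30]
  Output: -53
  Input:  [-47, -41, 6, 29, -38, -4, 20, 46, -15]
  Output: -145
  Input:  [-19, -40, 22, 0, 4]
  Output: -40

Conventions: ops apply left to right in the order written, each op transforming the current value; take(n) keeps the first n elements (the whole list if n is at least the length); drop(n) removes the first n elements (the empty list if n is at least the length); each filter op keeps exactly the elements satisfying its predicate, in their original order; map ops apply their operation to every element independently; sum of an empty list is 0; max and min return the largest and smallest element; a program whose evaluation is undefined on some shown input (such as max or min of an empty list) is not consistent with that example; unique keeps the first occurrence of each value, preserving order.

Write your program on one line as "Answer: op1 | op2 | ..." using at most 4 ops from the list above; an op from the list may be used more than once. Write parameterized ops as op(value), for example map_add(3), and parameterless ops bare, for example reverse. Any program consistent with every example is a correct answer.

sort_desc | drop(4) | unique | sum

Check, running the answer program on each example:
  [-6, -30, -25, 44, -14, 26, 42] -> [44, 42, 26, -6, -14, -25, -30] -> [-14, -25, -30] -> [-14, -25, -30] -> -69
  [-8, 49, 37, -23, 24, -14, 45, 44, -33] -> [49, 45, 44, 37, 24, -8, -14, -23, -33] -> [24, -8, -14, -23, -33] -> [24, -8, -14, -23, -33] -> -54
  [-19, -19, 41, 39, 25, -16, -44] -> [41, 39, 25, -16, -19, -19, -44] -> [-19, -19, -44] -> [-19, -44] -> -63
  [-9, 17, 25, 23, -13, 25, -1, -30] -> [25, 25, 23, 17, -1, -9, -13, -30] -> [-1, -9, -13, -30] -> [-1, -9, -13, -30] -> -53
  [-47, -41, 6, 29, -38, -4, 20, 46, -15] -> [46, 29, 20, 6, -4, -15, -38, -41, -47] -> [-4, -15, -38, -41, -47] -> [-4, -15, -38, -41, -47] -> -145
  [-19, -40, 22, 0, 4] -> [22, 4, 0, -19, -40] -> [-40] -> [-40] -> -40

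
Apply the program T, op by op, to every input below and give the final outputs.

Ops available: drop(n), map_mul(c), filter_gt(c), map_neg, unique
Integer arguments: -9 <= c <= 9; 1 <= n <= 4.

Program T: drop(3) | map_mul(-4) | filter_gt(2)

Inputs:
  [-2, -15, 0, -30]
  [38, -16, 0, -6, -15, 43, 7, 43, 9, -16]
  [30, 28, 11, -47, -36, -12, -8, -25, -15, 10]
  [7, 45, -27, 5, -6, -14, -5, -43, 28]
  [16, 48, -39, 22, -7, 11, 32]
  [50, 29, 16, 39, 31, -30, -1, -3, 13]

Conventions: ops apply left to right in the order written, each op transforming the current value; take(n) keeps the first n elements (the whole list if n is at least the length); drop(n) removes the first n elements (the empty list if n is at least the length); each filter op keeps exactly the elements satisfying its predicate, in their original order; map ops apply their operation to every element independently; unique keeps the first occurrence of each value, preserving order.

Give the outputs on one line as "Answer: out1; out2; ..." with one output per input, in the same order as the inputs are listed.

[120]; [24, 60, 64]; [188, 144, 48, 32, 100, 60]; [24, 56, 20, 172]; [28]; [120, 4, 12]

Execution, op by op:
  [-2, -15, 0, -30] -> [-30] -> [120] -> [120]
  [38, -16, 0, -6, -15, 43, 7, 43, 9, -16] -> [-6, -15, 43, 7, 43, 9, -16] -> [24, 60, -172, -28, -172, -36, 64] -> [24, 60, 64]
  [30, 28, 11, -47, -36, -12, -8, -25, -15, 10] -> [-47, -36, -12, -8, -25, -15, 10] -> [188, 144, 48, 32, 100, 60, -40] -> [188, 144, 48, 32, 100, 60]
  [7, 45, -27, 5, -6, -14, -5, -43, 28] -> [5, -6, -14, -5, -43, 28] -> [-20, 24, 56, 20, 172, -112] -> [24, 56, 20, 172]
  [16, 48, -39, 22, -7, 11, 32] -> [22, -7, 11, 32] -> [-88, 28, -44, -128] -> [28]
  [50, 29, 16, 39, 31, -30, -1, -3, 13] -> [39, 31, -30, -1, -3, 13] -> [-156, -124, 120, 4, 12, -52] -> [120, 4, 12]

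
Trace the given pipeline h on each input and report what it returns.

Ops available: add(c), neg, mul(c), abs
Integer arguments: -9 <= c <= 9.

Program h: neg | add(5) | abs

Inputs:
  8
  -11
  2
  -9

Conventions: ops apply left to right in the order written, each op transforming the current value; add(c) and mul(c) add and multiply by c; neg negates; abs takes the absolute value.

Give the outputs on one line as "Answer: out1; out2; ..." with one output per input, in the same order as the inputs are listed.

Execution, op by op:
  8 -> -8 -> -3 -> 3
  -11 -> 11 -> 16 -> 16
  2 -> -2 -> 3 -> 3
  -9 -> 9 -> 14 -> 14

3; 16; 3; 14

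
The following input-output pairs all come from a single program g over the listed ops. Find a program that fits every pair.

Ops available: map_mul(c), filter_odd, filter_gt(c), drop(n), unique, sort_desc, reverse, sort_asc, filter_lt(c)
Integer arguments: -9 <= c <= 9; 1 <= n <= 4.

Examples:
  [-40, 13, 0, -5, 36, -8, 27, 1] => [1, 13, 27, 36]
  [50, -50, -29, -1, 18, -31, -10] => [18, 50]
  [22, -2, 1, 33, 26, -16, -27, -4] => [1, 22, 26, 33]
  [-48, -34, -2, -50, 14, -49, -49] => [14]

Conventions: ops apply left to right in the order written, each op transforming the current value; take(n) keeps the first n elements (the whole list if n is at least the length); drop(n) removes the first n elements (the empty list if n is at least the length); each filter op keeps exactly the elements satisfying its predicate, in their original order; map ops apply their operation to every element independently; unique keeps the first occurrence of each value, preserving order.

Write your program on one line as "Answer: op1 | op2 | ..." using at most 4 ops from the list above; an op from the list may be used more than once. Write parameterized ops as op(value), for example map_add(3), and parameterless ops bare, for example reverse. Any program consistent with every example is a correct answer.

unique | filter_gt(-6) | filter_gt(0) | sort_asc

Check, running the answer program on each example:
  [-40, 13, 0, -5, 36, -8, 27, 1] -> [-40, 13, 0, -5, 36, -8, 27, 1] -> [13, 0, -5, 36, 27, 1] -> [13, 36, 27, 1] -> [1, 13, 27, 36]
  [50, -50, -29, -1, 18, -31, -10] -> [50, -50, -29, -1, 18, -31, -10] -> [50, -1, 18] -> [50, 18] -> [18, 50]
  [22, -2, 1, 33, 26, -16, -27, -4] -> [22, -2, 1, 33, 26, -16, -27, -4] -> [22, -2, 1, 33, 26, -4] -> [22, 1, 33, 26] -> [1, 22, 26, 33]
  [-48, -34, -2, -50, 14, -49, -49] -> [-48, -34, -2, -50, 14, -49] -> [-2, 14] -> [14] -> [14]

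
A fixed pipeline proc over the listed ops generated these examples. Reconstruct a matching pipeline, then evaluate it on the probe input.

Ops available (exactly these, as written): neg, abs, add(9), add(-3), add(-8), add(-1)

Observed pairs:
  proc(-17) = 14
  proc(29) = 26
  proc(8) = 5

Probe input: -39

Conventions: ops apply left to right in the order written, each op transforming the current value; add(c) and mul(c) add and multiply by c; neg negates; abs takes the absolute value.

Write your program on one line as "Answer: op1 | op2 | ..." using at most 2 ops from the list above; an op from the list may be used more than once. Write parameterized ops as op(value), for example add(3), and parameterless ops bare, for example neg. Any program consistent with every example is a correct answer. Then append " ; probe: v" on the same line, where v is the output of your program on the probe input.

abs | add(-3) ; probe: 36

Check, running the answer program on each example:
  -17 -> 17 -> 14
  29 -> 29 -> 26
  8 -> 8 -> 5
  probe: -39 -> 39 -> 36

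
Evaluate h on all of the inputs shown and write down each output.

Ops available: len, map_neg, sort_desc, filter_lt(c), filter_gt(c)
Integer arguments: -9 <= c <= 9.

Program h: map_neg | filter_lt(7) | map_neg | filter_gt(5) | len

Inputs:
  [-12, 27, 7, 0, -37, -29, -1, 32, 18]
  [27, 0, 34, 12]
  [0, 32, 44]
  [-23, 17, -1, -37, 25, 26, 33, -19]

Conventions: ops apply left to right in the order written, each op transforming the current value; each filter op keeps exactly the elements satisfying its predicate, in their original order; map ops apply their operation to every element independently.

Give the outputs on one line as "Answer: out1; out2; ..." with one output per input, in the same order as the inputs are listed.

4; 3; 2; 4

Execution, op by op:
  [-12, 27, 7, 0, -37, -29, -1, 32, 18] -> [12, -27, -7, 0, 37, 29, 1, -32, -18] -> [-27, -7, 0, 1, -32, -18] -> [27, 7, 0, -1, 32, 18] -> [27, 7, 32, 18] -> 4
  [27, 0, 34, 12] -> [-27, 0, -34, -12] -> [-27, 0, -34, -12] -> [27, 0, 34, 12] -> [27, 34, 12] -> 3
  [0, 32, 44] -> [0, -32, -44] -> [0, -32, -44] -> [0, 32, 44] -> [32, 44] -> 2
  [-23, 17, -1, -37, 25, 26, 33, -19] -> [23, -17, 1, 37, -25, -26, -33, 19] -> [-17, 1, -25, -26, -33] -> [17, -1, 25, 26, 33] -> [17, 25, 26, 33] -> 4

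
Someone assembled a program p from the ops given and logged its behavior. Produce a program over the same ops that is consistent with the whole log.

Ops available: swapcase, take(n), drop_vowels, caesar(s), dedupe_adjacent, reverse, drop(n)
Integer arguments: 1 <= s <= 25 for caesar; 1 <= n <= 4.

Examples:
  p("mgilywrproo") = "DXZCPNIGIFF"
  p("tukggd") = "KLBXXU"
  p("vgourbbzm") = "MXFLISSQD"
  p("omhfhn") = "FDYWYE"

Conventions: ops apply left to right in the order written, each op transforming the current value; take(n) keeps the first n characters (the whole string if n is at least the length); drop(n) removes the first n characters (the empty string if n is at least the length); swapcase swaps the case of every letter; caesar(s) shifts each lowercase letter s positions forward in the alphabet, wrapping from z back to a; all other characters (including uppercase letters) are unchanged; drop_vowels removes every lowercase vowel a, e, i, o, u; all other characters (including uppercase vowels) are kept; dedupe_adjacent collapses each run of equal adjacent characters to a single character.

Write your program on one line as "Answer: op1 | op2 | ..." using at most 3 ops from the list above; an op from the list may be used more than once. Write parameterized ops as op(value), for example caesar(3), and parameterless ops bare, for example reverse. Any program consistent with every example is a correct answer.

caesar(10) | caesar(7) | swapcase

Check, running the answer program on each example:
  "mgilywrproo" -> "wqsvigbzbyy" -> "dxzcpnigiff" -> "DXZCPNIGIFF"
  "tukggd" -> "deuqqn" -> "klbxxu" -> "KLBXXU"
  "vgourbbzm" -> "fqyeblljw" -> "mxflissqd" -> "MXFLISSQD"
  "omhfhn" -> "ywrprx" -> "fdywye" -> "FDYWYE"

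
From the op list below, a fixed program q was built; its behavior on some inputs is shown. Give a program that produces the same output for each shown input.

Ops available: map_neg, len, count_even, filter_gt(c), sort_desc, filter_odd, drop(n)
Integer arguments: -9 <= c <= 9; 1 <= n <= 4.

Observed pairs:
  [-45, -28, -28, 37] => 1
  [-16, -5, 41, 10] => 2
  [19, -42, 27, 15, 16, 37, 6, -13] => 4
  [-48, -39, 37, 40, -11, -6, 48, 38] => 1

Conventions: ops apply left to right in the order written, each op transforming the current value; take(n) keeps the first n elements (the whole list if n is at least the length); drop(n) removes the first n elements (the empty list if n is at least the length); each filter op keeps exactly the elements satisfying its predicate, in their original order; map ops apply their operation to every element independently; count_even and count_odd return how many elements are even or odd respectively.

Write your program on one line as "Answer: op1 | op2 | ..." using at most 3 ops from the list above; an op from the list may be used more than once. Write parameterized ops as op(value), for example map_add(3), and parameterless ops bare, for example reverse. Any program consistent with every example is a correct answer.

filter_odd | filter_gt(-6) | len

Check, running the answer program on each example:
  [-45, -28, -28, 37] -> [-45, 37] -> [37] -> 1
  [-16, -5, 41, 10] -> [-5, 41] -> [-5, 41] -> 2
  [19, -42, 27, 15, 16, 37, 6, -13] -> [19, 27, 15, 37, -13] -> [19, 27, 15, 37] -> 4
  [-48, -39, 37, 40, -11, -6, 48, 38] -> [-39, 37, -11] -> [37] -> 1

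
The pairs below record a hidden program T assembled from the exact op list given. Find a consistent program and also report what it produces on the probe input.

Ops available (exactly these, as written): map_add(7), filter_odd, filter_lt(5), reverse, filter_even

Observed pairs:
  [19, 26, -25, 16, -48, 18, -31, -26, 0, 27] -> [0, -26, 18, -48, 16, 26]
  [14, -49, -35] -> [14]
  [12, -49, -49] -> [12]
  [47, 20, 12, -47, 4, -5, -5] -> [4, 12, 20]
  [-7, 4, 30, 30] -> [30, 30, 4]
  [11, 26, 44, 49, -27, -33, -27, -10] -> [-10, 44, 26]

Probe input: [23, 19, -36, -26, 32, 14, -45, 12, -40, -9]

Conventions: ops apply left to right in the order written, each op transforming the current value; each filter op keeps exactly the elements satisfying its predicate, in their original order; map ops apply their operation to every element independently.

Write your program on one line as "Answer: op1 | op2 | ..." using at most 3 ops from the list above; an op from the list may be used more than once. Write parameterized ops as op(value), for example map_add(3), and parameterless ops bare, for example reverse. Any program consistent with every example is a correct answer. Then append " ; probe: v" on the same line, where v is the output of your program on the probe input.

filter_even | reverse ; probe: [-40, 12, 14, 32, -26, -36]

Check, running the answer program on each example:
  [19, 26, -25, 16, -48, 18, -31, -26, 0, 27] -> [26, 16, -48, 18, -26, 0] -> [0, -26, 18, -48, 16, 26]
  [14, -49, -35] -> [14] -> [14]
  [12, -49, -49] -> [12] -> [12]
  [47, 20, 12, -47, 4, -5, -5] -> [20, 12, 4] -> [4, 12, 20]
  [-7, 4, 30, 30] -> [4, 30, 30] -> [30, 30, 4]
  [11, 26, 44, 49, -27, -33, -27, -10] -> [26, 44, -10] -> [-10, 44, 26]
  probe: [23, 19, -36, -26, 32, 14, -45, 12, -40, -9] -> [-36, -26, 32, 14, 12, -40] -> [-40, 12, 14, 32, -26, -36]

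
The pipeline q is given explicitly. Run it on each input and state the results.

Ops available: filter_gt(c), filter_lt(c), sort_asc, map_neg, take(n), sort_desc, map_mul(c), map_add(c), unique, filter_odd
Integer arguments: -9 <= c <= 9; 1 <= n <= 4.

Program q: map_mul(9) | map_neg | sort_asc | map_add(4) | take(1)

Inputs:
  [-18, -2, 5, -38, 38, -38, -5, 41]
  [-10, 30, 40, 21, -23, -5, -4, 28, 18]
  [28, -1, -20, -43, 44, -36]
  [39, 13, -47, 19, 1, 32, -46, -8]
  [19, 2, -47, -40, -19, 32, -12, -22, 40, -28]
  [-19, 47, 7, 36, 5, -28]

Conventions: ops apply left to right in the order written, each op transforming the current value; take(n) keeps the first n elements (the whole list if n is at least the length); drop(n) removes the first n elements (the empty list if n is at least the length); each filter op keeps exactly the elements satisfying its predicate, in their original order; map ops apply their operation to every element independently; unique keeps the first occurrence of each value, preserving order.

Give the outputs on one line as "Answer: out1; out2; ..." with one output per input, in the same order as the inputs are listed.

Execution, op by op:
  [-18, -2, 5, -38, 38, -38, -5, 41] -> [-162, -18, 45, -342, 342, -342, -45, 369] -> [162, 18, -45, 342, -342, 342, 45, -369] -> [-369, -342, -45, 18, 45, 162, 342, 342] -> [-365, -338, -41, 22, 49, 166, 346, 346] -> [-365]
  [-10, 30, 40, 21, -23, -5, -4, 28, 18] -> [-90, 270, 360, 189, -207, -45, -36, 252, 162] -> [90, -270, -360, -189, 207, 45, 36, -252, -162] -> [-360, -270, -252, -189, -162, 36, 45, 90, 207] -> [-356, -266, -248, -185, -158, 40, 49, 94, 211] -> [-356]
  [28, -1, -20, -43, 44, -36] -> [252, -9, -180, -387, 396, -324] -> [-252, 9, 180, 387, -396, 324] -> [-396, -252, 9, 180, 324, 387] -> [-392, -248, 13, 184, 328, 391] -> [-392]
  [39, 13, -47, 19, 1, 32, -46, -8] -> [351, 117, -423, 171, 9, 288, -414, -72] -> [-351, -117, 423, -171, -9, -288, 414, 72] -> [-351, -288, -171, -117, -9, 72, 414, 423] -> [-347, -284, -167, -113, -5, 76, 418, 427] -> [-347]
  [19, 2, -47, -40, -19, 32, -12, -22, 40, -28] -> [171, 18, -423, -360, -171, 288, -108, -198, 360, -252] -> [-171, -18, 423, 360, 171, -288, 108, 198, -360, 252] -> [-360, -288, -171, -18, 108, 171, 198, 252, 360, 423] -> [-356, -284, -167, -14, 112, 175, 202, 256, 364, 427] -> [-356]
  [-19, 47, 7, 36, 5, -28] -> [-171, 423, 63, 324, 45, -252] -> [171, -423, -63, -324, -45, 252] -> [-423, -324, -63, -45, 171, 252] -> [-419, -320, -59, -41, 175, 256] -> [-419]

[-365]; [-356]; [-392]; [-347]; [-356]; [-419]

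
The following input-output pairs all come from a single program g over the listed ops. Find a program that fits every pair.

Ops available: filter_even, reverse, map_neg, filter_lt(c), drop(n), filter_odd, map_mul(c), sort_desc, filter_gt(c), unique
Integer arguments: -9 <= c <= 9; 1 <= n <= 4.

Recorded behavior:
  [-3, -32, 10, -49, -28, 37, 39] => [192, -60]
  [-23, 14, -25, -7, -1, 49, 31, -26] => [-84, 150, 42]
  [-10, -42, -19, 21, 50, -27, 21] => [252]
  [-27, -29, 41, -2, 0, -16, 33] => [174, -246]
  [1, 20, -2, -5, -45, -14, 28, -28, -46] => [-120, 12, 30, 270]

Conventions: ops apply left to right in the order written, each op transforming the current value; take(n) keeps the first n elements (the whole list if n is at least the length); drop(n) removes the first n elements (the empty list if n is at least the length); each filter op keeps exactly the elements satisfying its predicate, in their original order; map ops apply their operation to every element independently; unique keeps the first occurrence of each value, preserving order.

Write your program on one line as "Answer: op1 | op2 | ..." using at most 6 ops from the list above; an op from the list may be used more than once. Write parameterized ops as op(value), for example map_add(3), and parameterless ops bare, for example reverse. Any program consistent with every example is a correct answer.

drop(1) | unique | map_mul(-6) | reverse | drop(4) | reverse

Check, running the answer program on each example:
  [-3, -32, 10, -49, -28, 37, 39] -> [-32, 10, -49, -28, 37, 39] -> [-32, 10, -49, -28, 37, 39] -> [192, -60, 294, 168, -222, -234] -> [-234, -222, 168, 294, -60, 192] -> [-60, 192] -> [192, -60]
  [-23, 14, -25, -7, -1, 49, 31, -26] -> [14, -25, -7, -1, 49, 31, -26] -> [14, -25, -7, -1, 49, 31, -26] -> [-84, 150, 42, 6, -294, -186, 156] -> [156, -186, -294, 6, 42, 150, -84] -> [42, 150, -84] -> [-84, 150, 42]
  [-10, -42, -19, 21, 50, -27, 21] -> [-42, -19, 21, 50, -27, 21] -> [-42, -19, 21, 50, -27] -> [252, 114, -126, -300, 162] -> [162, -300, -126, 114, 252] -> [252] -> [252]
  [-27, -29, 41, -2, 0, -16, 33] -> [-29, 41, -2, 0, -16, 33] -> [-29, 41, -2, 0, -16, 33] -> [174, -246, 12, 0, 96, -198] -> [-198, 96, 0, 12, -246, 174] -> [-246, 174] -> [174, -246]
  [1, 20, -2, -5, -45, -14, 28, -28, -46] -> [20, -2, -5, -45, -14, 28, -28, -46] -> [20, -2, -5, -45, -14, 28, -28, -46] -> [-120, 12, 30, 270, 84, -168, 168, 276] -> [276, 168, -168, 84, 270, 30, 12, -120] -> [270, 30, 12, -120] -> [-120, 12, 30, 270]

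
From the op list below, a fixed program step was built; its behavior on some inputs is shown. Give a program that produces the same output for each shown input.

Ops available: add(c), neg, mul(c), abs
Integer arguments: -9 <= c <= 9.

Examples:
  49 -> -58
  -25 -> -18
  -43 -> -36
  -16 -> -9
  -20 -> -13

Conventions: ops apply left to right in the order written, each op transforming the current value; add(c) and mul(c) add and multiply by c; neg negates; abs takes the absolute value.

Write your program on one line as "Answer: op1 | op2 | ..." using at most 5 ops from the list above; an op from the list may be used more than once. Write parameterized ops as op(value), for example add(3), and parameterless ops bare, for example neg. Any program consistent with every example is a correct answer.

neg | add(-8) | abs | add(1) | neg

Check, running the answer program on each example:
  49 -> -49 -> -57 -> 57 -> 58 -> -58
  -25 -> 25 -> 17 -> 17 -> 18 -> -18
  -43 -> 43 -> 35 -> 35 -> 36 -> -36
  -16 -> 16 -> 8 -> 8 -> 9 -> -9
  -20 -> 20 -> 12 -> 12 -> 13 -> -13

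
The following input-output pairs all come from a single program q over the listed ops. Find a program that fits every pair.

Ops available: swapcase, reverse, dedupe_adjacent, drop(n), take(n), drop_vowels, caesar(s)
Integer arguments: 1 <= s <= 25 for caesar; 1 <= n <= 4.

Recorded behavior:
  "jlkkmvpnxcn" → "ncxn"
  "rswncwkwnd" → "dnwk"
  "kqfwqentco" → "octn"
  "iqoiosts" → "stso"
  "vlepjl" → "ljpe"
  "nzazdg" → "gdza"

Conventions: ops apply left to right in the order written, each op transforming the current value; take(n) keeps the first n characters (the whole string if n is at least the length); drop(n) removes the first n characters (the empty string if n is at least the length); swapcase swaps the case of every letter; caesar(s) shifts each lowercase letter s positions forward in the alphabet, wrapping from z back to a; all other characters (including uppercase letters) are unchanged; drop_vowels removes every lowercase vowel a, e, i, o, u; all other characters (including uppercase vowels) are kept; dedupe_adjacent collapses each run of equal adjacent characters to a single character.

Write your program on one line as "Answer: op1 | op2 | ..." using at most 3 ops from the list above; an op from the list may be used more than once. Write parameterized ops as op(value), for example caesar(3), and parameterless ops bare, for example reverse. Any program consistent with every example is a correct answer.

reverse | take(4)

Check, running the answer program on each example:
  "jlkkmvpnxcn" -> "ncxnpvmkklj" -> "ncxn"
  "rswncwkwnd" -> "dnwkwcnwsr" -> "dnwk"
  "kqfwqentco" -> "octneqwfqk" -> "octn"
  "iqoiosts" -> "stsoioqi" -> "stso"
  "vlepjl" -> "ljpelv" -> "ljpe"
  "nzazdg" -> "gdzazn" -> "gdza"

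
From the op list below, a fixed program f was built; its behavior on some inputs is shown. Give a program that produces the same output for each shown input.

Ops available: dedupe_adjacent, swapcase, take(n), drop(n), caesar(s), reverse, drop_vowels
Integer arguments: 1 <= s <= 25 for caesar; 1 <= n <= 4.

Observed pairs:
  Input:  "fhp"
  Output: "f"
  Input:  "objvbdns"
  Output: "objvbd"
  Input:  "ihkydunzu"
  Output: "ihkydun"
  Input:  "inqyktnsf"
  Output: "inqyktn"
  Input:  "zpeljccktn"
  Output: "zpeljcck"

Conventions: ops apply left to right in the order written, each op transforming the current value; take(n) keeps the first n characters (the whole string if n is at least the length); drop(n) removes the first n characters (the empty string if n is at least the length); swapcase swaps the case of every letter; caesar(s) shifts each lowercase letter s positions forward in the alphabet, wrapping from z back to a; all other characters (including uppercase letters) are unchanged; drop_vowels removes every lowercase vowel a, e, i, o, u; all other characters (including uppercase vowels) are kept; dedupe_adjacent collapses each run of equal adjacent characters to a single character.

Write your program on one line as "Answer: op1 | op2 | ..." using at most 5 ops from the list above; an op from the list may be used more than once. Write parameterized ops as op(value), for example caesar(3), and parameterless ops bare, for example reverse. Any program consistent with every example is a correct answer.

reverse | drop(1) | drop(1) | reverse

Check, running the answer program on each example:
  "fhp" -> "phf" -> "hf" -> "f" -> "f"
  "objvbdns" -> "sndbvjbo" -> "ndbvjbo" -> "dbvjbo" -> "objvbd"
  "ihkydunzu" -> "uznudykhi" -> "znudykhi" -> "nudykhi" -> "ihkydun"
  "inqyktnsf" -> "fsntkyqni" -> "sntkyqni" -> "ntkyqni" -> "inqyktn"
  "zpeljccktn" -> "ntkccjlepz" -> "tkccjlepz" -> "kccjlepz" -> "zpeljcck"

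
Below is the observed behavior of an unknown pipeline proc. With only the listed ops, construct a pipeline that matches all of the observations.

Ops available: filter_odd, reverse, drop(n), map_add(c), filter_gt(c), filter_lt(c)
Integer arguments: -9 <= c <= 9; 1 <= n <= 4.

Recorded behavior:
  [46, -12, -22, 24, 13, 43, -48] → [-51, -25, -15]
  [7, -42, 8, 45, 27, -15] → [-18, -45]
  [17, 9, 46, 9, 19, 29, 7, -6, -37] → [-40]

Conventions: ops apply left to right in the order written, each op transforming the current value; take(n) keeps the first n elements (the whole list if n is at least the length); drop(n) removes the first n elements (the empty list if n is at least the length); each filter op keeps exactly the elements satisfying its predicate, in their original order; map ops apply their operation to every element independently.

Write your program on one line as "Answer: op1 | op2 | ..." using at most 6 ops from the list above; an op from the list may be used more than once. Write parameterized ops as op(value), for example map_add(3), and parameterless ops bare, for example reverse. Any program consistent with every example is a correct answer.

filter_lt(-4) | reverse | map_add(2) | map_add(-5) | filter_lt(-9)

Check, running the answer program on each example:
  [46, -12, -22, 24, 13, 43, -48] -> [-12, -22, -48] -> [-48, -22, -12] -> [-46, -20, -10] -> [-51, -25, -15] -> [-51, -25, -15]
  [7, -42, 8, 45, 27, -15] -> [-42, -15] -> [-15, -42] -> [-13, -40] -> [-18, -45] -> [-18, -45]
  [17, 9, 46, 9, 19, 29, 7, -6, -37] -> [-6, -37] -> [-37, -6] -> [-35, -4] -> [-40, -9] -> [-40]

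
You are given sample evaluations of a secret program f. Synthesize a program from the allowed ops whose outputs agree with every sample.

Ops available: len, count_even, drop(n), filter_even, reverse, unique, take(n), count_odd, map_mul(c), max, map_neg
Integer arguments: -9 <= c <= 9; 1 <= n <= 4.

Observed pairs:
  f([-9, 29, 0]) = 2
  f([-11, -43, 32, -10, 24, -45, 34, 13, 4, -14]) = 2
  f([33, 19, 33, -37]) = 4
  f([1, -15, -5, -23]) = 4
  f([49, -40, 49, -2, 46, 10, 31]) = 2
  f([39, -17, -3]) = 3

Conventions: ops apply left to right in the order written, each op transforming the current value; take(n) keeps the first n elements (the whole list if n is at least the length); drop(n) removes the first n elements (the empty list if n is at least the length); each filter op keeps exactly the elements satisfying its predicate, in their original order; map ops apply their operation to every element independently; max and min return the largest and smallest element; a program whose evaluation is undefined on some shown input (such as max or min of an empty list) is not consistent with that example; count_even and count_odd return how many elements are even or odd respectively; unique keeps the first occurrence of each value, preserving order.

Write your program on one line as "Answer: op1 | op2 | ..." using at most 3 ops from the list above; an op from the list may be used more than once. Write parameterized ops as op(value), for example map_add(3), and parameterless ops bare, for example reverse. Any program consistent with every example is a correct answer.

map_neg | take(4) | count_odd

Check, running the answer program on each example:
  [-9, 29, 0] -> [9, -29, 0] -> [9, -29, 0] -> 2
  [-11, -43, 32, -10, 24, -45, 34, 13, 4, -14] -> [11, 43, -32, 10, -24, 45, -34, -13, -4, 14] -> [11, 43, -32, 10] -> 2
  [33, 19, 33, -37] -> [-33, -19, -33, 37] -> [-33, -19, -33, 37] -> 4
  [1, -15, -5, -23] -> [-1, 15, 5, 23] -> [-1, 15, 5, 23] -> 4
  [49, -40, 49, -2, 46, 10, 31] -> [-49, 40, -49, 2, -46, -10, -31] -> [-49, 40, -49, 2] -> 2
  [39, -17, -3] -> [-39, 17, 3] -> [-39, 17, 3] -> 3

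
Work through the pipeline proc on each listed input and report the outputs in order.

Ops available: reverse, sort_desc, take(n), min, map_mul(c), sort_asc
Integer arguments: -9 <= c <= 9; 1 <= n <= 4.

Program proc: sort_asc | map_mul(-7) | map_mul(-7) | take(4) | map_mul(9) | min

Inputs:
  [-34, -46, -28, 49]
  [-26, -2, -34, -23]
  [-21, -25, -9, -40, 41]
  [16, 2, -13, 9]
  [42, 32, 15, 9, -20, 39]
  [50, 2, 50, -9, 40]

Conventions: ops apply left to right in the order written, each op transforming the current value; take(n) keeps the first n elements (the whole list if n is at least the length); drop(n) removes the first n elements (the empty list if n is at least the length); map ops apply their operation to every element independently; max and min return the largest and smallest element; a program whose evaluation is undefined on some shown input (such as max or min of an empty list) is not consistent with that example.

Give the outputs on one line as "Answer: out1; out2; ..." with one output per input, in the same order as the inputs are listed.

-20286; -14994; -17640; -5733; -8820; -3969

Execution, op by op:
  [-34, -46, -28, 49] -> [-46, -34, -28, 49] -> [322, 238, 196, -343] -> [-2254, -1666, -1372, 2401] -> [-2254, -1666, -1372, 2401] -> [-20286, -14994, -12348, 21609] -> -20286
  [-26, -2, -34, -23] -> [-34, -26, -23, -2] -> [238, 182, 161, 14] -> [-1666, -1274, -1127, -98] -> [-1666, -1274, -1127, -98] -> [-14994, -11466, -10143, -882] -> -14994
  [-21, -25, -9, -40, 41] -> [-40, -25, -21, -9, 41] -> [280, 175, 147, 63, -287] -> [-1960, -1225, -1029, -441, 2009] -> [-1960, -1225, -1029, -441] -> [-17640, -11025, -9261, -3969] -> -17640
  [16, 2, -13, 9] -> [-13, 2, 9, 16] -> [91, -14, -63, -112] -> [-637, 98, 441, 784] -> [-637, 98, 441, 784] -> [-5733, 882, 3969, 7056] -> -5733
  [42, 32, 15, 9, -20, 39] -> [-20, 9, 15, 32, 39, 42] -> [140, -63, -105, -224, -273, -294] -> [-980, 441, 735, 1568, 1911, 2058] -> [-980, 441, 735, 1568] -> [-8820, 3969, 6615, 14112] -> -8820
  [50, 2, 50, -9, 40] -> [-9, 2, 40, 50, 50] -> [63, -14, -280, -350, -350] -> [-441, 98, 1960, 2450, 2450] -> [-441, 98, 1960, 2450] -> [-3969, 882, 17640, 22050] -> -3969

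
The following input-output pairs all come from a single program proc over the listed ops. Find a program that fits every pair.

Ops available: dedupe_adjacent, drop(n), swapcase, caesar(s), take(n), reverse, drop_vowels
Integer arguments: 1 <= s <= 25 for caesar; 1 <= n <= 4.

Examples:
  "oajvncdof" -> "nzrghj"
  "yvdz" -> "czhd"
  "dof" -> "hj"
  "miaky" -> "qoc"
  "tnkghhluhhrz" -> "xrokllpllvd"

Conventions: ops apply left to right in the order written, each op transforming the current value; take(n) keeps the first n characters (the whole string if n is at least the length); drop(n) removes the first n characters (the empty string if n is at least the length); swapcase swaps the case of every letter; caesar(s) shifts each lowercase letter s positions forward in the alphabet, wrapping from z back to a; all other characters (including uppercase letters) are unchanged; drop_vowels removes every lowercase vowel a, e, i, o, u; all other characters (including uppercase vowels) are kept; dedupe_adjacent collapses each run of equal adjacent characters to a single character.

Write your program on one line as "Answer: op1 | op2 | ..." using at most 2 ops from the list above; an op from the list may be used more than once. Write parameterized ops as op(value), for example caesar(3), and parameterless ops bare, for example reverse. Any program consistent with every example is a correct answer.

drop_vowels | caesar(4)

Check, running the answer program on each example:
  "oajvncdof" -> "jvncdf" -> "nzrghj"
  "yvdz" -> "yvdz" -> "czhd"
  "dof" -> "df" -> "hj"
  "miaky" -> "mky" -> "qoc"
  "tnkghhluhhrz" -> "tnkghhlhhrz" -> "xrokllpllvd"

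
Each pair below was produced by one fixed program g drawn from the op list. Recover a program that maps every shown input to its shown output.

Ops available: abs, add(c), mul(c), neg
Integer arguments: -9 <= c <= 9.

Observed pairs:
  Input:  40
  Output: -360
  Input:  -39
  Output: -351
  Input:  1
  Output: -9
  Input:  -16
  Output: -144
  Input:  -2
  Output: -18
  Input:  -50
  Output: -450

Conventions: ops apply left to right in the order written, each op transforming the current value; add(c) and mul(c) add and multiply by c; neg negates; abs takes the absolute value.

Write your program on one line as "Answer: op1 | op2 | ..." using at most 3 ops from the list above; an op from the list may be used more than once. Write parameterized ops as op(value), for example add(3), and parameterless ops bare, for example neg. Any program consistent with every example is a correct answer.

abs | mul(-9)

Check, running the answer program on each example:
  40 -> 40 -> -360
  -39 -> 39 -> -351
  1 -> 1 -> -9
  -16 -> 16 -> -144
  -2 -> 2 -> -18
  -50 -> 50 -> -450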